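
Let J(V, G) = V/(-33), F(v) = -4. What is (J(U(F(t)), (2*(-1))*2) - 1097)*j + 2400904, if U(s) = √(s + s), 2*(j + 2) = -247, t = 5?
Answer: 5077155/2 + 251*I*√2/33 ≈ 2.5386e+6 + 10.757*I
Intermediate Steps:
j = -251/2 (j = -2 + (½)*(-247) = -2 - 247/2 = -251/2 ≈ -125.50)
U(s) = √2*√s (U(s) = √(2*s) = √2*√s)
J(V, G) = -V/33 (J(V, G) = V*(-1/33) = -V/33)
(J(U(F(t)), (2*(-1))*2) - 1097)*j + 2400904 = (-√2*√(-4)/33 - 1097)*(-251/2) + 2400904 = (-√2*2*I/33 - 1097)*(-251/2) + 2400904 = (-2*I*√2/33 - 1097)*(-251/2) + 2400904 = (-1097 - 2*I*√2/33)*(-251/2) + 2400904 = (275347/2 + 251*I*√2/33) + 2400904 = 5077155/2 + 251*I*√2/33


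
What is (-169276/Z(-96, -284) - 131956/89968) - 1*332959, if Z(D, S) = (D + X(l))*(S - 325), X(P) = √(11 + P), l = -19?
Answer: -1752870632463371/5264455028 - 42319*I*√2/702177 ≈ -3.3296e+5 - 0.085232*I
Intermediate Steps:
Z(D, S) = (-325 + S)*(D + 2*I*√2) (Z(D, S) = (D + √(11 - 19))*(S - 325) = (D + √(-8))*(-325 + S) = (D + 2*I*√2)*(-325 + S) = (-325 + S)*(D + 2*I*√2))
(-169276/Z(-96, -284) - 131956/89968) - 1*332959 = (-169276/(-325*(-96) - 96*(-284) - 650*I*√2 + 2*I*(-284)*√2) - 131956/89968) - 1*332959 = (-169276/(31200 + 27264 - 650*I*√2 - 568*I*√2) - 131956*1/89968) - 332959 = (-169276/(58464 - 1218*I*√2) - 32989/22492) - 332959 = (-32989/22492 - 169276/(58464 - 1218*I*√2)) - 332959 = -7488946817/22492 - 169276/(58464 - 1218*I*√2)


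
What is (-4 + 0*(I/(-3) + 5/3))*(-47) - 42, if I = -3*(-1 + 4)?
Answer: 146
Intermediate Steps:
I = -9 (I = -3*3 = -9)
(-4 + 0*(I/(-3) + 5/3))*(-47) - 42 = (-4 + 0*(-9/(-3) + 5/3))*(-47) - 42 = (-4 + 0*(-9*(-⅓) + 5*(⅓)))*(-47) - 42 = (-4 + 0*(3 + 5/3))*(-47) - 42 = (-4 + 0*(14/3))*(-47) - 42 = (-4 + 0)*(-47) - 42 = -4*(-47) - 42 = 188 - 42 = 146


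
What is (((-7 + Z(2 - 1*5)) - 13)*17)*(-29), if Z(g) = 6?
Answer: 6902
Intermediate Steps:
(((-7 + Z(2 - 1*5)) - 13)*17)*(-29) = (((-7 + 6) - 13)*17)*(-29) = ((-1 - 13)*17)*(-29) = -14*17*(-29) = -238*(-29) = 6902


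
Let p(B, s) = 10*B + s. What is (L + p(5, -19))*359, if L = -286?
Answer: -91545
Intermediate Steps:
p(B, s) = s + 10*B
(L + p(5, -19))*359 = (-286 + (-19 + 10*5))*359 = (-286 + (-19 + 50))*359 = (-286 + 31)*359 = -255*359 = -91545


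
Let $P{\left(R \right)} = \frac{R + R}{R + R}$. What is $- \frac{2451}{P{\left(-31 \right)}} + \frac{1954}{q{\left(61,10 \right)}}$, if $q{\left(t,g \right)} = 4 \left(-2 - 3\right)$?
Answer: $- \frac{25487}{10} \approx -2548.7$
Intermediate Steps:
$q{\left(t,g \right)} = -20$ ($q{\left(t,g \right)} = 4 \left(-5\right) = -20$)
$P{\left(R \right)} = 1$ ($P{\left(R \right)} = \frac{2 R}{2 R} = 2 R \frac{1}{2 R} = 1$)
$- \frac{2451}{P{\left(-31 \right)}} + \frac{1954}{q{\left(61,10 \right)}} = - \frac{2451}{1} + \frac{1954}{-20} = \left(-2451\right) 1 + 1954 \left(- \frac{1}{20}\right) = -2451 - \frac{977}{10} = - \frac{25487}{10}$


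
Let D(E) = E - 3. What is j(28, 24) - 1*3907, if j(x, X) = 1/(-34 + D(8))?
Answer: -113304/29 ≈ -3907.0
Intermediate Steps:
D(E) = -3 + E
j(x, X) = -1/29 (j(x, X) = 1/(-34 + (-3 + 8)) = 1/(-34 + 5) = 1/(-29) = -1/29)
j(28, 24) - 1*3907 = -1/29 - 1*3907 = -1/29 - 3907 = -113304/29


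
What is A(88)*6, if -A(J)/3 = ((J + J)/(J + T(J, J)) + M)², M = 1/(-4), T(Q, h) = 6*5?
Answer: -772641/27848 ≈ -27.745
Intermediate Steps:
T(Q, h) = 30
M = -¼ (M = 1*(-¼) = -¼ ≈ -0.25000)
A(J) = -3*(-¼ + 2*J/(30 + J))² (A(J) = -3*((J + J)/(J + 30) - ¼)² = -3*((2*J)/(30 + J) - ¼)² = -3*(2*J/(30 + J) - ¼)² = -3*(-¼ + 2*J/(30 + J))²)
A(88)*6 = -3*(-30 + 7*88)²/(16*(30 + 88)²)*6 = -3/16*(-30 + 616)²/118²*6 = -3/16*586²*1/13924*6 = -3/16*343396*1/13924*6 = -257547/55696*6 = -772641/27848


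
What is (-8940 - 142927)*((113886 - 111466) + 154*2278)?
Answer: -53644284144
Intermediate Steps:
(-8940 - 142927)*((113886 - 111466) + 154*2278) = -151867*(2420 + 350812) = -151867*353232 = -53644284144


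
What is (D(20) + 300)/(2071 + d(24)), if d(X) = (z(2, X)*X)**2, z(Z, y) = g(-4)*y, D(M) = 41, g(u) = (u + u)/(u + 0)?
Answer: 341/1329175 ≈ 0.00025655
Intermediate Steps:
g(u) = 2 (g(u) = (2*u)/u = 2)
z(Z, y) = 2*y
d(X) = 4*X**4 (d(X) = ((2*X)*X)**2 = (2*X**2)**2 = 4*X**4)
(D(20) + 300)/(2071 + d(24)) = (41 + 300)/(2071 + 4*24**4) = 341/(2071 + 4*331776) = 341/(2071 + 1327104) = 341/1329175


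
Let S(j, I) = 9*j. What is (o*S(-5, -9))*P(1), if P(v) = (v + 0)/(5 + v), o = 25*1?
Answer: -375/2 ≈ -187.50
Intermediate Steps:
o = 25
P(v) = v/(5 + v)
(o*S(-5, -9))*P(1) = (25*(9*(-5)))*(1/(5 + 1)) = (25*(-45))*(1/6) = -1125/6 = -1125*⅙ = -375/2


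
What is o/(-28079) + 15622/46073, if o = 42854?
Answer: -1535762204/1293683767 ≈ -1.1871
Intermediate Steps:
o/(-28079) + 15622/46073 = 42854/(-28079) + 15622/46073 = 42854*(-1/28079) + 15622*(1/46073) = -42854/28079 + 15622/46073 = -1535762204/1293683767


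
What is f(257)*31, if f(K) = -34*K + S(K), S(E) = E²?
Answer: 1776641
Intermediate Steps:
f(K) = K² - 34*K (f(K) = -34*K + K² = K² - 34*K)
f(257)*31 = (257*(-34 + 257))*31 = (257*223)*31 = 57311*31 = 1776641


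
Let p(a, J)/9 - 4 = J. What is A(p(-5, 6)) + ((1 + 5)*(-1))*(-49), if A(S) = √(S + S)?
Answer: 294 + 6*√5 ≈ 307.42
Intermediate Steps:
p(a, J) = 36 + 9*J
A(S) = √2*√S (A(S) = √(2*S) = √2*√S)
A(p(-5, 6)) + ((1 + 5)*(-1))*(-49) = √2*√(36 + 9*6) + ((1 + 5)*(-1))*(-49) = √2*√(36 + 54) + (6*(-1))*(-49) = √2*√90 - 6*(-49) = √2*(3*√10) + 294 = 6*√5 + 294 = 294 + 6*√5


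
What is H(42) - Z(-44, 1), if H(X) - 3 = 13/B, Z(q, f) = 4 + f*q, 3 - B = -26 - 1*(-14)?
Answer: 658/15 ≈ 43.867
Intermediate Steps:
B = 15 (B = 3 - (-26 - 1*(-14)) = 3 - (-26 + 14) = 3 - 1*(-12) = 3 + 12 = 15)
H(X) = 58/15 (H(X) = 3 + 13/15 = 58/15)
H(42) - Z(-44, 1) = 58/15 - (4 + 1*(-44)) = 58/15 - (4 - 44) = 58/15 - 1*(-40) = 58/15 + 40 = 658/15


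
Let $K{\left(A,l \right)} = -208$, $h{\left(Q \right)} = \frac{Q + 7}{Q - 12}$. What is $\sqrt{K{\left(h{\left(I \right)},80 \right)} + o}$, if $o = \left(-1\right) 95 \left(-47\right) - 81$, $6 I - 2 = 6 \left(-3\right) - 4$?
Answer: $12 \sqrt{29} \approx 64.622$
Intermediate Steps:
$I = - \frac{10}{3}$ ($I = \frac{1}{3} + \frac{6 \left(-3\right) - 4}{6} = \frac{1}{3} + \frac{-18 - 4}{6} = \frac{1}{3} + \frac{1}{6} \left(-22\right) = \frac{1}{3} - \frac{11}{3} = - \frac{10}{3} \approx -3.3333$)
$h{\left(Q \right)} = \frac{7 + Q}{-12 + Q}$
$o = 4384$ ($o = \left(-95\right) \left(-47\right) - 81 = 4465 - 81 = 4384$)
$\sqrt{K{\left(h{\left(I \right)},80 \right)} + o} = \sqrt{-208 + 4384} = \sqrt{4176} = 12 \sqrt{29}$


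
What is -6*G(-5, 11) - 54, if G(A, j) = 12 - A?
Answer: -156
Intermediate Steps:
-6*G(-5, 11) - 54 = -6*(12 - 1*(-5)) - 54 = -6*(12 + 5) - 54 = -6*17 - 54 = -102 - 54 = -156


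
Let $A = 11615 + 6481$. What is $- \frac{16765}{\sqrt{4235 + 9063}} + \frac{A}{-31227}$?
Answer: $- \frac{6032}{10409} - \frac{16765 \sqrt{13298}}{13298} \approx -145.96$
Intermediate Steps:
$A = 18096$
$- \frac{16765}{\sqrt{4235 + 9063}} + \frac{A}{-31227} = - \frac{16765}{\sqrt{4235 + 9063}} + \frac{18096}{-31227} = - \frac{16765}{\sqrt{13298}} + 18096 \left(- \frac{1}{31227}\right) = - 16765 \frac{\sqrt{13298}}{13298} - \frac{6032}{10409} = - \frac{16765 \sqrt{13298}}{13298} - \frac{6032}{10409} = - \frac{6032}{10409} - \frac{16765 \sqrt{13298}}{13298}$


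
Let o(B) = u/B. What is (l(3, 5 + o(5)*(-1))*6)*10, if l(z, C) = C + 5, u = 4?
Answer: 552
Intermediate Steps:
o(B) = 4/B
l(z, C) = 5 + C
(l(3, 5 + o(5)*(-1))*6)*10 = ((5 + (5 + (4/5)*(-1)))*6)*10 = ((5 + (5 + (4*(⅕))*(-1)))*6)*10 = ((5 + (5 + (⅘)*(-1)))*6)*10 = ((5 + (5 - ⅘))*6)*10 = ((5 + 21/5)*6)*10 = ((46/5)*6)*10 = (276/5)*10 = 552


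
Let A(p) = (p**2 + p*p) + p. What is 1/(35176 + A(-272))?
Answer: 1/182872 ≈ 5.4683e-6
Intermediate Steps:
A(p) = p + 2*p**2 (A(p) = (p**2 + p**2) + p = 2*p**2 + p = p + 2*p**2)
1/(35176 + A(-272)) = 1/(35176 - 272*(1 + 2*(-272))) = 1/(35176 - 272*(1 - 544)) = 1/(35176 - 272*(-543)) = 1/(35176 + 147696) = 1/182872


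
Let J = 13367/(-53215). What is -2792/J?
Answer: 148576280/13367 ≈ 11115.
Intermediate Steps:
J = -13367/53215 (J = 13367*(-1/53215) = -13367/53215 ≈ -0.25119)
-2792/J = -2792/(-13367/53215) = -2792*(-53215/13367) = 148576280/13367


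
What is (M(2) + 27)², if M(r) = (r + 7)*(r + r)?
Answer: 3969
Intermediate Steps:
M(r) = 2*r*(7 + r) (M(r) = (7 + r)*(2*r) = 2*r*(7 + r))
(M(2) + 27)² = (2*2*(7 + 2) + 27)² = (2*2*9 + 27)² = (36 + 27)² = 63² = 3969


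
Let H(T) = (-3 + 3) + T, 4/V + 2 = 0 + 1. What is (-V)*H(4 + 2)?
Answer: 24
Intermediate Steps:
V = -4 (V = 4/(-2 + (0 + 1)) = 4/(-2 + 1) = 4/(-1) = 4*(-1) = -4)
H(T) = T (H(T) = 0 + T = T)
(-V)*H(4 + 2) = (-1*(-4))*(4 + 2) = 4*6 = 24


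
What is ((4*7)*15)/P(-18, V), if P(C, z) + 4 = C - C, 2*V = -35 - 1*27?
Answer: -105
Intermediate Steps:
V = -31 (V = (-35 - 1*27)/2 = (-35 - 27)/2 = (1/2)*(-62) = -31)
P(C, z) = -4 (P(C, z) = -4 + (C - C) = -4 + 0 = -4)
((4*7)*15)/P(-18, V) = ((4*7)*15)/(-4) = (28*15)*(-1/4) = 420*(-1/4) = -105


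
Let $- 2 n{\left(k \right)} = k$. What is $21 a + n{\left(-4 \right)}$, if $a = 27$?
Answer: $569$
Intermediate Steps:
$n{\left(k \right)} = - \frac{k}{2}$
$21 a + n{\left(-4 \right)} = 21 \cdot 27 - -2 = 567 + 2 = 569$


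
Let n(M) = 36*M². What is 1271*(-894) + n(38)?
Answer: -1084290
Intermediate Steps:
1271*(-894) + n(38) = 1271*(-894) + 36*38² = -1136274 + 36*1444 = -1136274 + 51984 = -1084290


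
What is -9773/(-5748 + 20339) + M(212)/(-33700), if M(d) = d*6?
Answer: -86977463/122929175 ≈ -0.70754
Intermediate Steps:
M(d) = 6*d
-9773/(-5748 + 20339) + M(212)/(-33700) = -9773/(-5748 + 20339) + (6*212)/(-33700) = -9773/14591 + 1272*(-1/33700) = -9773*1/14591 - 318/8425 = -9773/14591 - 318/8425 = -86977463/122929175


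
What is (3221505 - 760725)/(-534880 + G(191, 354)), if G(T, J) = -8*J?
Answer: -87885/19204 ≈ -4.5764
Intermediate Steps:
(3221505 - 760725)/(-534880 + G(191, 354)) = (3221505 - 760725)/(-534880 - 8*354) = 2460780/(-534880 - 2832) = 2460780/(-537712) = 2460780*(-1/537712) = -87885/19204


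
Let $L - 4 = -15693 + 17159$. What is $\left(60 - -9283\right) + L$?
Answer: $10813$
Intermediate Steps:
$L = 1470$ ($L = 4 + \left(-15693 + 17159\right) = 4 + 1466 = 1470$)
$\left(60 - -9283\right) + L = \left(60 - -9283\right) + 1470 = \left(60 + 9283\right) + 1470 = 9343 + 1470 = 10813$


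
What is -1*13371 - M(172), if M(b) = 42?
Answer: -13413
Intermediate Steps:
-1*13371 - M(172) = -1*13371 - 1*42 = -13371 - 42 = -13413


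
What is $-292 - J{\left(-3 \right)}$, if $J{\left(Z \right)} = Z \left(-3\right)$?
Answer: $-301$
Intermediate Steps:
$J{\left(Z \right)} = - 3 Z$
$-292 - J{\left(-3 \right)} = -292 - \left(-3\right) \left(-3\right) = -292 - 9 = -301$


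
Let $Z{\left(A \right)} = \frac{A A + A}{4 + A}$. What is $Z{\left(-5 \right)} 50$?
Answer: $-1000$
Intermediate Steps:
$Z{\left(A \right)} = \frac{A + A^{2}}{4 + A}$ ($Z{\left(A \right)} = \frac{A^{2} + A}{4 + A} = \frac{A + A^{2}}{4 + A}$)
$Z{\left(-5 \right)} 50 = - \frac{5 \left(1 - 5\right)}{4 - 5} \cdot 50 = \left(-5\right) \frac{1}{-1} \left(-4\right) 50 = \left(-5\right) \left(-1\right) \left(-4\right) 50 = \left(-20\right) 50 = -1000$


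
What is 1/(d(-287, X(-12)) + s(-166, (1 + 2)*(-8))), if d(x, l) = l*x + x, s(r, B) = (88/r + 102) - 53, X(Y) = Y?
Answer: 83/266054 ≈ 0.00031197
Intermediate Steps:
s(r, B) = 49 + 88/r (s(r, B) = (102 + 88/r) - 53 = 49 + 88/r)
d(x, l) = x + l*x
1/(d(-287, X(-12)) + s(-166, (1 + 2)*(-8))) = 1/(-287*(1 - 12) + (49 + 88/(-166))) = 1/(-287*(-11) + (49 + 88*(-1/166))) = 1/(3157 + (49 - 44/83)) = 1/(3157 + 4023/83) = 1/(266054/83) = 83/266054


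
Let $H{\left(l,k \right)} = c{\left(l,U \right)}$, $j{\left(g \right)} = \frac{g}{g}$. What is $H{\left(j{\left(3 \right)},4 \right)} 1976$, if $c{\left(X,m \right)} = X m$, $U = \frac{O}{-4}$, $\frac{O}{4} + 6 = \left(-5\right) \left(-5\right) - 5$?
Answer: $-27664$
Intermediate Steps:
$O = 56$ ($O = -24 + 4 \left(\left(-5\right) \left(-5\right) - 5\right) = -24 + 4 \left(25 - 5\right) = -24 + 4 \cdot 20 = -24 + 80 = 56$)
$U = -14$ ($U = \frac{56}{-4} = 56 \left(- \frac{1}{4}\right) = -14$)
$j{\left(g \right)} = 1$
$H{\left(l,k \right)} = - 14 l$ ($H{\left(l,k \right)} = l \left(-14\right) = - 14 l$)
$H{\left(j{\left(3 \right)},4 \right)} 1976 = \left(-14\right) 1 \cdot 1976 = \left(-14\right) 1976 = -27664$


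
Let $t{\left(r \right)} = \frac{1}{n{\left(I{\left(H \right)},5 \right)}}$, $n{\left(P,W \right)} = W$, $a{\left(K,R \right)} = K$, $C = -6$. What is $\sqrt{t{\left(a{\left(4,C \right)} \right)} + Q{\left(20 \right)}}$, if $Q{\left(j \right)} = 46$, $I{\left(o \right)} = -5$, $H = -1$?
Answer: $\frac{\sqrt{1155}}{5} \approx 6.7971$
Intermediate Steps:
$t{\left(r \right)} = \frac{1}{5}$
$\sqrt{t{\left(a{\left(4,C \right)} \right)} + Q{\left(20 \right)}} = \sqrt{\frac{1}{5} + 46} = \sqrt{\frac{231}{5}} = \frac{\sqrt{1155}}{5}$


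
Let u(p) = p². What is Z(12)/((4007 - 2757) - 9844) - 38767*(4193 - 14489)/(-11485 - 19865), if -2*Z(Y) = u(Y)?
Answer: -25986743544/2041075 ≈ -12732.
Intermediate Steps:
Z(Y) = -Y²/2
Z(12)/((4007 - 2757) - 9844) - 38767*(4193 - 14489)/(-11485 - 19865) = (-½*12²)/((4007 - 2757) - 9844) - 38767*(4193 - 14489)/(-11485 - 19865) = (-½*144)/(1250 - 9844) - 38767/((-31350/(-10296))) = -72/(-8594) - 38767/((-31350*(-1/10296))) = -72*(-1/8594) - 38767/475/156 = 36/4297 - 38767*156/475 = 36/4297 - 6047652/475 = -25986743544/2041075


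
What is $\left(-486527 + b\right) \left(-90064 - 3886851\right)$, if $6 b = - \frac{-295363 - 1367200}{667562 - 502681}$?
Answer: $\frac{1914139645252934485}{989286} \approx 1.9349 \cdot 10^{12}$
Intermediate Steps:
$b = \frac{1662563}{989286}$ ($b = \frac{\left(-1\right) \frac{-295363 - 1367200}{667562 - 502681}}{6} = \frac{\left(-1\right) \left(- \frac{1662563}{164881}\right)}{6} = \frac{1}{6} \cdot \frac{1662563}{164881} = \frac{1662563}{989286} \approx 1.6806$)
$\left(-486527 + b\right) \left(-90064 - 3886851\right) = \left(-486527 + \frac{1662563}{989286}\right) \left(-90064 - 3886851\right) = \left(- \frac{481312687159}{989286}\right) \left(-3976915\right) = \frac{1914139645252934485}{989286}$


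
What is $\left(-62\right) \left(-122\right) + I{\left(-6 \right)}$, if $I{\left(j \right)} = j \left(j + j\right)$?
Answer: $7636$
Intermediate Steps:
$I{\left(j \right)} = 2 j^{2}$ ($I{\left(j \right)} = j 2 j = 2 j^{2}$)
$\left(-62\right) \left(-122\right) + I{\left(-6 \right)} = \left(-62\right) \left(-122\right) + 2 \left(-6\right)^{2} = 7564 + 2 \cdot 36 = 7564 + 72 = 7636$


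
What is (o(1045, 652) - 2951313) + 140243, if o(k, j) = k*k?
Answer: -1719045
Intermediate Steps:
o(k, j) = k²
(o(1045, 652) - 2951313) + 140243 = (1045² - 2951313) + 140243 = (1092025 - 2951313) + 140243 = -1859288 + 140243 = -1719045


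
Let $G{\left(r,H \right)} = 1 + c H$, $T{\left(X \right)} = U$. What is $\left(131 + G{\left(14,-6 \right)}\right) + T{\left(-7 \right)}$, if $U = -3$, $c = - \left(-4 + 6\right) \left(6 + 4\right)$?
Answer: $249$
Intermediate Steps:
$c = -20$ ($c = - 2 \cdot 10 = \left(-1\right) 20 = -20$)
$T{\left(X \right)} = -3$
$G{\left(r,H \right)} = 1 - 20 H$
$\left(131 + G{\left(14,-6 \right)}\right) + T{\left(-7 \right)} = \left(131 + \left(1 - -120\right)\right) - 3 = \left(131 + \left(1 + 120\right)\right) - 3 = \left(131 + 121\right) - 3 = 252 - 3 = 249$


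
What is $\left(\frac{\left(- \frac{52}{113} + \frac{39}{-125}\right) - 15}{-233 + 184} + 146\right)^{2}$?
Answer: $\frac{209310755315776}{9776265625} \approx 21410.0$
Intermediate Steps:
$\left(\frac{\left(- \frac{52}{113} + \frac{39}{-125}\right) - 15}{-233 + 184} + 146\right)^{2} = \left(\frac{\left(\left(-52\right) \frac{1}{113} + 39 \left(- \frac{1}{125}\right)\right) - 15}{-49} + 146\right)^{2} = \left(\left(\left(- \frac{52}{113} - \frac{39}{125}\right) - 15\right) \left(- \frac{1}{49}\right) + 146\right)^{2} = \left(\left(- \frac{10907}{14125} - 15\right) \left(- \frac{1}{49}\right) + 146\right)^{2} = \left(\left(- \frac{222782}{14125}\right) \left(- \frac{1}{49}\right) + 146\right)^{2} = \left(\frac{31826}{98875} + 146\right)^{2} = \left(\frac{14467576}{98875}\right)^{2} = \frac{209310755315776}{9776265625}$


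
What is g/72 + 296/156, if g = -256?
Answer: -194/117 ≈ -1.6581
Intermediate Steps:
g/72 + 296/156 = -256/72 + 296/156 = -256*1/72 + 296*(1/156) = -32/9 + 74/39 = -194/117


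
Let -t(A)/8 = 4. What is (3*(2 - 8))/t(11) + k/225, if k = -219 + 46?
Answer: -743/3600 ≈ -0.20639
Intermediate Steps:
t(A) = -32 (t(A) = -8*4 = -32)
k = -173
(3*(2 - 8))/t(11) + k/225 = (3*(2 - 8))/(-32) - 173/225 = (3*(-6))*(-1/32) - 173*1/225 = -18*(-1/32) - 173/225 = 9/16 - 173/225 = -743/3600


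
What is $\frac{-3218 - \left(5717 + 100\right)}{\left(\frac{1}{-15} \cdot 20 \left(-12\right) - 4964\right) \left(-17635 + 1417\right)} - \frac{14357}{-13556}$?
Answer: $\frac{287994719147}{271955944296} \approx 1.059$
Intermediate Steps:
$\frac{-3218 - \left(5717 + 100\right)}{\left(\frac{1}{-15} \cdot 20 \left(-12\right) - 4964\right) \left(-17635 + 1417\right)} - \frac{14357}{-13556} = \frac{-3218 - 5817}{\left(\left(- \frac{1}{15}\right) 20 \left(-12\right) - 4964\right) \left(-16218\right)} - - \frac{14357}{13556} = \frac{-3218 - 5817}{\left(\left(- \frac{4}{3}\right) \left(-12\right) - 4964\right) \left(-16218\right)} + \frac{14357}{13556} = - \frac{9035}{\left(16 - 4964\right) \left(-16218\right)} + \frac{14357}{13556} = - \frac{9035}{\left(-4948\right) \left(-16218\right)} + \frac{14357}{13556} = - \frac{9035}{80246664} + \frac{14357}{13556} = \frac{287994719147}{271955944296}$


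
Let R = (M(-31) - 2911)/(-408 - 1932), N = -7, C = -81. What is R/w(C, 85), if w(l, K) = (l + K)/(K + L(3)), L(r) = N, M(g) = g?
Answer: 1471/60 ≈ 24.517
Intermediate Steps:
L(r) = -7
w(l, K) = (K + l)/(-7 + K) (w(l, K) = (l + K)/(K - 7) = (K + l)/(-7 + K))
R = 1471/1170 (R = (-31 - 2911)/(-408 - 1932) = -2942/(-2340) = -2942*(-1/2340) = 1471/1170 ≈ 1.2573)
R/w(C, 85) = 1471/(1170*(((85 - 81)/(-7 + 85)))) = 1471/(1170*((4/78))) = 1471/(1170*(((1/78)*4))) = 1471/(1170*(2/39)) = (1471/1170)*(39/2) = 1471/60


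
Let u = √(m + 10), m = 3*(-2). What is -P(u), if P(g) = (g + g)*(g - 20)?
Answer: 72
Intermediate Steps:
m = -6
u = 2 (u = √(-6 + 10) = √4 = 2)
P(g) = 2*g*(-20 + g) (P(g) = (2*g)*(-20 + g) = 2*g*(-20 + g))
-P(u) = -2*2*(-20 + 2) = -2*2*(-18) = -1*(-72) = 72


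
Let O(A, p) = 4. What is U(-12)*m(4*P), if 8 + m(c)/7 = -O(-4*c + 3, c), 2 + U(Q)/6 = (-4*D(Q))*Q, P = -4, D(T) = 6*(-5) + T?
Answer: 1017072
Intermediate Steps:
D(T) = -30 + T
U(Q) = -12 + 6*Q*(120 - 4*Q) (U(Q) = -12 + 6*((-4*(-30 + Q))*Q) = -12 + 6*((120 - 4*Q)*Q) = -12 + 6*(Q*(120 - 4*Q)) = -12 + 6*Q*(120 - 4*Q))
m(c) = -84 (m(c) = -56 + 7*(-1*4) = -56 + 7*(-4) = -56 - 28 = -84)
U(-12)*m(4*P) = (-12 - 24*(-12)² + 720*(-12))*(-84) = (-12 - 24*144 - 8640)*(-84) = (-12 - 3456 - 8640)*(-84) = -12108*(-84) = 1017072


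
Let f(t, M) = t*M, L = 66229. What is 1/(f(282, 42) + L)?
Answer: 1/78073 ≈ 1.2809e-5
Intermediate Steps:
f(t, M) = M*t
1/(f(282, 42) + L) = 1/(42*282 + 66229) = 1/(11844 + 66229) = 1/78073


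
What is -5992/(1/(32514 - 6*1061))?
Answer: -156678816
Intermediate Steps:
-5992/(1/(32514 - 6*1061)) = -5992/(1/(32514 - 6366)) = -5992/(1/26148) = -5992/1/26148 = -5992*26148 = -156678816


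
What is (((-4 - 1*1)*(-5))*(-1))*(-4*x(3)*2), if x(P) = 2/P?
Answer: 400/3 ≈ 133.33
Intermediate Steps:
(((-4 - 1*1)*(-5))*(-1))*(-4*x(3)*2) = (((-4 - 1*1)*(-5))*(-1))*(-8/3*2) = (((-4 - 1)*(-5))*(-1))*(-8/3*2) = (-5*(-5)*(-1))*(-4*2/3*2) = (25*(-1))*(-8/3*2) = -25*(-16/3) = 400/3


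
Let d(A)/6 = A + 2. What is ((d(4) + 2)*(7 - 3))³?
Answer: 3511808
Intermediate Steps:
d(A) = 12 + 6*A (d(A) = 6*(A + 2) = 6*(2 + A) = 12 + 6*A)
((d(4) + 2)*(7 - 3))³ = (((12 + 6*4) + 2)*(7 - 3))³ = (((12 + 24) + 2)*4)³ = ((36 + 2)*4)³ = (38*4)³ = 152³ = 3511808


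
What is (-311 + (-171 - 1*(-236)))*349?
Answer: -85854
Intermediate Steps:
(-311 + (-171 - 1*(-236)))*349 = (-311 + (-171 + 236))*349 = (-311 + 65)*349 = -246*349 = -85854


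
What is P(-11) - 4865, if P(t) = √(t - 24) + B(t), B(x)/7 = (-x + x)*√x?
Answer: -4865 + I*√35 ≈ -4865.0 + 5.9161*I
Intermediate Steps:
B(x) = 0 (B(x) = 7*((-x + x)*√x) = 7*(0*√x) = 7*0 = 0)
P(t) = √(-24 + t) (P(t) = √(t - 24) + 0 = √(-24 + t) + 0 = √(-24 + t))
P(-11) - 4865 = √(-24 - 11) - 4865 = √(-35) - 4865 = I*√35 - 4865 = -4865 + I*√35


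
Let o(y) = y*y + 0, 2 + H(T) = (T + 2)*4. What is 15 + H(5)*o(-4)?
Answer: 431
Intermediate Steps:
H(T) = 6 + 4*T (H(T) = -2 + (T + 2)*4 = -2 + (2 + T)*4 = -2 + (8 + 4*T) = 6 + 4*T)
o(y) = y² (o(y) = y² + 0 = y²)
15 + H(5)*o(-4) = 15 + (6 + 4*5)*(-4)² = 15 + (6 + 20)*16 = 15 + 26*16 = 15 + 416 = 431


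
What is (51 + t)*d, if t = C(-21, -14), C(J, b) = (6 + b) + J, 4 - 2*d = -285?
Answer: 3179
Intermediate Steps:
d = 289/2 (d = 2 - 1/2*(-285) = 2 + 285/2 = 289/2 ≈ 144.50)
C(J, b) = 6 + J + b
t = -29 (t = 6 - 21 - 14 = -29)
(51 + t)*d = (51 - 29)*(289/2) = 22*(289/2) = 3179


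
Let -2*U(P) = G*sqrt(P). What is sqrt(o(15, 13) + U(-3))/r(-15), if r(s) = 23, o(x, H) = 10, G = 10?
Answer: sqrt(10 - 5*I*sqrt(3))/23 ≈ 0.14817 - 0.055243*I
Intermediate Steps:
U(P) = -5*sqrt(P)
sqrt(o(15, 13) + U(-3))/r(-15) = sqrt(10 - 5*I*sqrt(3))/23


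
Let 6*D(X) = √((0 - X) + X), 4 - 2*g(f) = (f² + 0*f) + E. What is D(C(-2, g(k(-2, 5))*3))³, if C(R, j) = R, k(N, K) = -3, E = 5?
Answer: 0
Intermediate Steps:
g(f) = -½ - f²/2 (g(f) = 2 - ((f² + 0*f) + 5)/2 = 2 - ((f² + 0) + 5)/2 = 2 - (f² + 5)/2 = 2 - (5 + f²)/2 = 2 + (-5/2 - f²/2) = -½ - f²/2)
D(X) = 0 (D(X) = √((0 - X) + X)/6 = √(-X + X)/6 = √0/6 = (⅙)*0 = 0)
D(C(-2, g(k(-2, 5))*3))³ = 0³ = 0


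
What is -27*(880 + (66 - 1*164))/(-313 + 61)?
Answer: 1173/14 ≈ 83.786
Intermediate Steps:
-27*(880 + (66 - 1*164))/(-313 + 61) = -27*(880 + (66 - 164))/(-252) = -27*(880 - 98)*(-1)/252 = -21114*(-1)/252 = -27*(-391/126) = 1173/14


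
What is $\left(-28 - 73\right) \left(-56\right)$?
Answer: $5656$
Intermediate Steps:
$\left(-28 - 73\right) \left(-56\right) = \left(-101\right) \left(-56\right) = 5656$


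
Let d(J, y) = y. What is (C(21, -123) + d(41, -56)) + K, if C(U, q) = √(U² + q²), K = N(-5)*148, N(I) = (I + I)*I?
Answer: 7344 + 3*√1730 ≈ 7468.8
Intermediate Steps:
N(I) = 2*I² (N(I) = (2*I)*I = 2*I²)
K = 7400 (K = (2*(-5)²)*148 = (2*25)*148 = 50*148 = 7400)
(C(21, -123) + d(41, -56)) + K = (√(21² + (-123)²) - 56) + 7400 = (√(441 + 15129) - 56) + 7400 = (√15570 - 56) + 7400 = (3*√1730 - 56) + 7400 = (-56 + 3*√1730) + 7400 = 7344 + 3*√1730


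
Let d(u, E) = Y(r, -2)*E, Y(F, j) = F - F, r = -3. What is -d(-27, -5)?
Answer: 0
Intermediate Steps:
Y(F, j) = 0
d(u, E) = 0 (d(u, E) = 0*E = 0)
-d(-27, -5) = -1*0 = 0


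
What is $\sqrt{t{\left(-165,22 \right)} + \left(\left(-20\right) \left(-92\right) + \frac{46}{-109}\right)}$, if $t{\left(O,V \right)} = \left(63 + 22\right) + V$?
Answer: $\frac{\sqrt{23127293}}{109} \approx 44.12$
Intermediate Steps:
$t{\left(O,V \right)} = 85 + V$
$\sqrt{t{\left(-165,22 \right)} + \left(\left(-20\right) \left(-92\right) + \frac{46}{-109}\right)} = \sqrt{\left(85 + 22\right) + \left(\left(-20\right) \left(-92\right) + \frac{46}{-109}\right)} = \sqrt{107 + \left(1840 + 46 \left(- \frac{1}{109}\right)\right)} = \sqrt{107 + \left(1840 - \frac{46}{109}\right)} = \sqrt{107 + \frac{200514}{109}} = \sqrt{\frac{212177}{109}} = \frac{\sqrt{23127293}}{109}$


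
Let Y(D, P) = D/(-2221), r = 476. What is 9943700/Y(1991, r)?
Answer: -22084957700/1991 ≈ -1.1092e+7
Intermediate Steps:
Y(D, P) = -D/2221 (Y(D, P) = D*(-1/2221) = -D/2221)
9943700/Y(1991, r) = 9943700/((-1/2221*1991)) = 9943700/(-1991/2221) = 9943700*(-2221/1991) = -22084957700/1991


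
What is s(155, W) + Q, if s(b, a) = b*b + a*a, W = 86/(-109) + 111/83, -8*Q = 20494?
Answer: 7027012733361/327392836 ≈ 21464.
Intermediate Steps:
Q = -10247/4 (Q = -⅛*20494 = -10247/4 ≈ -2561.8)
W = 4961/9047 (W = 86*(-1/109) + 111*(1/83) = -86/109 + 111/83 = 4961/9047 ≈ 0.54836)
s(b, a) = a² + b² (s(b, a) = b² + a² = a² + b²)
s(155, W) + Q = ((4961/9047)² + 155²) - 10247/4 = (24611521/81848209 + 24025) - 10247/4 = 1966427832746/81848209 - 10247/4 = 7027012733361/327392836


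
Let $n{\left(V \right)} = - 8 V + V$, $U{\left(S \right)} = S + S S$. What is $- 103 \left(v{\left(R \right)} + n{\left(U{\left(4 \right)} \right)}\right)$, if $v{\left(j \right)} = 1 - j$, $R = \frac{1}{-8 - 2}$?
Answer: $\frac{143067}{10} \approx 14307.0$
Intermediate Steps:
$U{\left(S \right)} = S + S^{2}$
$R = - \frac{1}{10}$ ($R = \frac{1}{-10} = - \frac{1}{10} \approx -0.1$)
$n{\left(V \right)} = - 7 V$
$- 103 \left(v{\left(R \right)} + n{\left(U{\left(4 \right)} \right)}\right) = - 103 \left(\left(1 - - \frac{1}{10}\right) - 7 \cdot 4 \left(1 + 4\right)\right) = - 103 \left(\left(1 + \frac{1}{10}\right) - 7 \cdot 4 \cdot 5\right) = - 103 \left(\frac{11}{10} - 140\right) = \left(-103\right) \left(- \frac{1389}{10}\right) = \frac{143067}{10}$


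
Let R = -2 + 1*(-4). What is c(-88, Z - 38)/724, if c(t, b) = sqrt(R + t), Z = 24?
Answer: I*sqrt(94)/724 ≈ 0.013391*I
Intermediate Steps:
R = -6 (R = -2 - 4 = -6)
c(t, b) = sqrt(-6 + t)
c(-88, Z - 38)/724 = sqrt(-6 - 88)/724 = sqrt(-94)*(1/724) = (I*sqrt(94))*(1/724) = I*sqrt(94)/724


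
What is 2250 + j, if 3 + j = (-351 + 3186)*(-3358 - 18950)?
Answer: -63240933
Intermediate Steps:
j = -63243183 (j = -3 + (-351 + 3186)*(-3358 - 18950) = -3 + 2835*(-22308) = -3 - 63243180 = -63243183)
2250 + j = 2250 - 63243183 = -63240933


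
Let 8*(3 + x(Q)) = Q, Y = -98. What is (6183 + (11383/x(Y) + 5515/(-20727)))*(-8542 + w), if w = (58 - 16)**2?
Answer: -46587765044516/1264347 ≈ -3.6847e+7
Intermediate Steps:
x(Q) = -3 + Q/8
w = 1764 (w = 42**2 = 1764)
(6183 + (11383/x(Y) + 5515/(-20727)))*(-8542 + w) = (6183 + (11383/(-3 + (1/8)*(-98)) + 5515/(-20727)))*(-8542 + 1764) = (6183 + (11383/(-3 - 49/4) + 5515*(-1/20727)))*(-6778) = (6183 + (11383/(-61/4) - 5515/20727))*(-6778) = (6183 + (11383*(-4/61) - 5515/20727))*(-6778) = (6183 + (-45532/61 - 5515/20727))*(-6778) = (6183 - 944078179/1264347)*(-6778) = (6873379322/1264347)*(-6778) = -46587765044516/1264347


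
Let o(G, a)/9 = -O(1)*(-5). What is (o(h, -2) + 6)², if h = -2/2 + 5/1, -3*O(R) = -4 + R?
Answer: 2601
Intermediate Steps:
O(R) = 4/3 - R/3 (O(R) = -(-4 + R)/3 = 4/3 - R/3)
h = 4 (h = -2*½ + 5*1 = -1 + 5 = 4)
o(G, a) = 45 (o(G, a) = 9*(-(4/3 - ⅓*1)*(-5)) = 9*(-(4/3 - ⅓)*(-5)) = 9*(-1*1*(-5)) = 9*(-1*(-5)) = 9*5 = 45)
(o(h, -2) + 6)² = (45 + 6)² = 51² = 2601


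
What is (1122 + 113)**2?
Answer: 1525225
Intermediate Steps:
(1122 + 113)**2 = 1235**2 = 1525225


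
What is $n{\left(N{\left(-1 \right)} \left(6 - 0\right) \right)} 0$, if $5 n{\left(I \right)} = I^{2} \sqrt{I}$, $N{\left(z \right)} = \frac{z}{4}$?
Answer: $0$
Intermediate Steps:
$N{\left(z \right)} = \frac{z}{4}$ ($N{\left(z \right)} = z \frac{1}{4} = \frac{z}{4}$)
$n{\left(I \right)} = \frac{I^{\frac{5}{2}}}{5}$ ($n{\left(I \right)} = \frac{I^{2} \sqrt{I}}{5} = \frac{I^{\frac{5}{2}}}{5}$)
$n{\left(N{\left(-1 \right)} \left(6 - 0\right) \right)} 0 = \frac{\left(\frac{1}{4} \left(-1\right) \left(6 - 0\right)\right)^{\frac{5}{2}}}{5} \cdot 0 = \frac{\left(- \frac{6 + 0}{4}\right)^{\frac{5}{2}}}{5} \cdot 0 = \frac{\left(\left(- \frac{1}{4}\right) 6\right)^{\frac{5}{2}}}{5} \cdot 0 = \frac{\left(- \frac{3}{2}\right)^{\frac{5}{2}}}{5} \cdot 0 = \frac{\frac{9}{8} i \sqrt{6}}{5} \cdot 0 = \frac{9 i \sqrt{6}}{40} \cdot 0 = 0$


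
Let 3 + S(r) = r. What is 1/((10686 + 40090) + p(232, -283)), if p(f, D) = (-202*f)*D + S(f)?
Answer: 1/13313517 ≈ 7.5112e-8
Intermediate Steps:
S(r) = -3 + r
p(f, D) = -3 + f - 202*D*f (p(f, D) = (-202*f)*D + (-3 + f) = -202*D*f + (-3 + f) = -3 + f - 202*D*f)
1/((10686 + 40090) + p(232, -283)) = 1/((10686 + 40090) + (-3 + 232 - 202*(-283)*232)) = 1/(50776 + (-3 + 232 + 13262512)) = 1/(50776 + 13262741) = 1/13313517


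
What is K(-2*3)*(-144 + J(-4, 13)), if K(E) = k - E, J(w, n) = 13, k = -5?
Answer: -131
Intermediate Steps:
K(E) = -5 - E
K(-2*3)*(-144 + J(-4, 13)) = (-5 - (-2)*3)*(-144 + 13) = (-5 - 1*(-6))*(-131) = (-5 + 6)*(-131) = 1*(-131) = -131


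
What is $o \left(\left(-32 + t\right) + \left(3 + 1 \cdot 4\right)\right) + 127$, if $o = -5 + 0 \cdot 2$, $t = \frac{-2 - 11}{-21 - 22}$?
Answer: $\frac{10771}{43} \approx 250.49$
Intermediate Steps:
$t = \frac{13}{43}$ ($t = - \frac{13}{-43} = \left(-13\right) \left(- \frac{1}{43}\right) = \frac{13}{43} \approx 0.30233$)
$o = -5$ ($o = -5 + 0 = -5$)
$o \left(\left(-32 + t\right) + \left(3 + 1 \cdot 4\right)\right) + 127 = - 5 \left(\left(-32 + \frac{13}{43}\right) + \left(3 + 1 \cdot 4\right)\right) + 127 = - 5 \left(- \frac{1363}{43} + \left(3 + 4\right)\right) + 127 = - 5 \left(- \frac{1363}{43} + 7\right) + 127 = \left(-5\right) \left(- \frac{1062}{43}\right) + 127 = \frac{5310}{43} + 127 = \frac{10771}{43}$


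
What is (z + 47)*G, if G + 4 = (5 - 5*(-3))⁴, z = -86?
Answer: -6239844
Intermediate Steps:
G = 159996 (G = -4 + (5 - 5*(-3))⁴ = -4 + (5 + 15)⁴ = -4 + 20⁴ = -4 + 160000 = 159996)
(z + 47)*G = (-86 + 47)*159996 = -39*159996 = -6239844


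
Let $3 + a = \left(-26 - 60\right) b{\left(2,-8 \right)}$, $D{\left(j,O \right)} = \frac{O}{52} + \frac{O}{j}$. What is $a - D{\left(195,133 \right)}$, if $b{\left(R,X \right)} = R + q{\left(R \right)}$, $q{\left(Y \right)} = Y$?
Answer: $- \frac{273187}{780} \approx -350.24$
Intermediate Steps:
$D{\left(j,O \right)} = \frac{O}{52} + \frac{O}{j}$ ($D{\left(j,O \right)} = O \frac{1}{52} + \frac{O}{j} = \frac{O}{52} + \frac{O}{j}$)
$b{\left(R,X \right)} = 2 R$ ($b{\left(R,X \right)} = R + R = 2 R$)
$a = -347$ ($a = -3 + \left(-26 - 60\right) 2 \cdot 2 = -3 - 344 = -347$)
$a - D{\left(195,133 \right)} = -347 - \left(\frac{1}{52} \cdot 133 + \frac{133}{195}\right) = -347 - \left(\frac{133}{52} + 133 \cdot \frac{1}{195}\right) = -347 - \left(\frac{133}{52} + \frac{133}{195}\right) = -347 - \frac{2527}{780} = - \frac{273187}{780}$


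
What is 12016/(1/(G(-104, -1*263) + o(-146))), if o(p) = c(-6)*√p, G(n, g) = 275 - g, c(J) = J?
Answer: 6464608 - 72096*I*√146 ≈ 6.4646e+6 - 8.7114e+5*I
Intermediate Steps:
o(p) = -6*√p
12016/(1/(G(-104, -1*263) + o(-146))) = 12016/(1/((275 - (-1)*263) - 6*I*√146)) = 12016/(1/((275 - 1*(-263)) - 6*I*√146)) = 12016/(1/((275 + 263) - 6*I*√146)) = 12016/(1/(538 - 6*I*√146)) = 12016*(538 - 6*I*√146) = 6464608 - 72096*I*√146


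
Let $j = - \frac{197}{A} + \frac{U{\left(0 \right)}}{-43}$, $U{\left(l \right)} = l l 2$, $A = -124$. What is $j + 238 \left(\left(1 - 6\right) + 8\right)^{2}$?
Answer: $\frac{265805}{124} \approx 2143.6$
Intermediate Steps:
$U{\left(l \right)} = 2 l^{2}$ ($U{\left(l \right)} = l^{2} \cdot 2 = 2 l^{2}$)
$j = \frac{197}{124}$ ($j = - \frac{197}{-124} + \frac{2 \cdot 0^{2}}{-43} = \left(-197\right) \left(- \frac{1}{124}\right) + 2 \cdot 0 \left(- \frac{1}{43}\right) = \frac{197}{124} + 0 \left(- \frac{1}{43}\right) = \frac{197}{124} + 0 = \frac{197}{124} \approx 1.5887$)
$j + 238 \left(\left(1 - 6\right) + 8\right)^{2} = \frac{197}{124} + 238 \left(\left(1 - 6\right) + 8\right)^{2} = \frac{197}{124} + 238 \left(-5 + 8\right)^{2} = \frac{197}{124} + 238 \cdot 3^{2} = \frac{197}{124} + 238 \cdot 9 = \frac{197}{124} + 2142 = \frac{265805}{124}$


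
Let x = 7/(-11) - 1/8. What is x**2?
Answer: 4489/7744 ≈ 0.57967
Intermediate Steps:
x = -67/88 (x = 7*(-1/11) - 1*1/8 = -7/11 - 1/8 = -67/88 ≈ -0.76136)
x**2 = (-67/88)**2 = 4489/7744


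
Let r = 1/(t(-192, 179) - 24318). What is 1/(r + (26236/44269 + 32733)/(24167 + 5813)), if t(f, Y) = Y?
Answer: 32036909542180/34978097321787 ≈ 0.91591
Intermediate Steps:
r = -1/24139 (r = 1/(179 - 24318) = 1/(-24139) = -1/24139 ≈ -4.1427e-5)
1/(r + (26236/44269 + 32733)/(24167 + 5813)) = 1/(-1/24139 + (26236/44269 + 32733)/(24167 + 5813)) = 1/(-1/24139 + (26236*(1/44269) + 32733)/29980) = 1/(-1/24139 + (26236/44269 + 32733)*(1/29980)) = 1/(-1/24139 + (1449083413/44269)*(1/29980)) = 1/(-1/24139 + 1449083413/1327184620) = 1/(34978097321787/32036909542180) = 32036909542180/34978097321787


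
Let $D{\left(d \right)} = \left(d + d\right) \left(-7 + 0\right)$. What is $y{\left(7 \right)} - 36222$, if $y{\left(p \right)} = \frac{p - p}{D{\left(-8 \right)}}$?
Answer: $-36222$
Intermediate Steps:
$D{\left(d \right)} = - 14 d$ ($D{\left(d \right)} = 2 d \left(-7\right) = - 14 d$)
$y{\left(p \right)} = 0$ ($y{\left(p \right)} = \frac{p - p}{\left(-14\right) \left(-8\right)} = \frac{0}{112} = 0 \cdot \frac{1}{112} = 0$)
$y{\left(7 \right)} - 36222 = 0 - 36222 = -36222$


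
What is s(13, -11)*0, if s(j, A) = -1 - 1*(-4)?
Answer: 0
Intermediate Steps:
s(j, A) = 3 (s(j, A) = -1 + 4 = 3)
s(13, -11)*0 = 3*0 = 0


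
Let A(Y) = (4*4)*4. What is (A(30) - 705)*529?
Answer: -339089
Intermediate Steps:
A(Y) = 64 (A(Y) = 16*4 = 64)
(A(30) - 705)*529 = (64 - 705)*529 = -641*529 = -339089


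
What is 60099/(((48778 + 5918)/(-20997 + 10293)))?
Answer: -26804154/2279 ≈ -11761.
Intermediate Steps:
60099/(((48778 + 5918)/(-20997 + 10293))) = 60099/((54696/(-10704))) = 60099/((54696*(-1/10704))) = 60099/(-2279/446) = 60099*(-446/2279) = -26804154/2279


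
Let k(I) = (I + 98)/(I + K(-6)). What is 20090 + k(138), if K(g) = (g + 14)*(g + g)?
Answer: 422008/21 ≈ 20096.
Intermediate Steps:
K(g) = 2*g*(14 + g) (K(g) = (14 + g)*(2*g) = 2*g*(14 + g))
k(I) = (98 + I)/(-96 + I) (k(I) = (I + 98)/(I + 2*(-6)*(14 - 6)) = (98 + I)/(I + 2*(-6)*8) = (98 + I)/(I - 96) = (98 + I)/(-96 + I))
20090 + k(138) = 20090 + (98 + 138)/(-96 + 138) = 20090 + 236/42 = 20090 + (1/42)*236 = 20090 + 118/21 = 422008/21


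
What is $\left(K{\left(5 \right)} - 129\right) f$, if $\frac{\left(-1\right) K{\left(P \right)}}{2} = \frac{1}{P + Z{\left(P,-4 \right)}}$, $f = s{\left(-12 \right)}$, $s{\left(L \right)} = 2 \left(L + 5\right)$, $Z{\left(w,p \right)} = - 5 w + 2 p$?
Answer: $1805$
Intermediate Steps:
$s{\left(L \right)} = 10 + 2 L$ ($s{\left(L \right)} = 2 \left(5 + L\right) = 10 + 2 L$)
$f = -14$ ($f = 10 + 2 \left(-12\right) = 10 - 24 = -14$)
$K{\left(P \right)} = - \frac{2}{-8 - 4 P}$ ($K{\left(P \right)} = - \frac{2}{P - \left(8 + 5 P\right)} = - \frac{2}{-8 - 4 P}$)
$\left(K{\left(5 \right)} - 129\right) f = \left(\frac{1}{2 \left(2 + 5\right)} - 129\right) \left(-14\right) = \left(\frac{1}{2 \cdot 7} - 129\right) \left(-14\right) = \left(\frac{1}{2} \cdot \frac{1}{7} - 129\right) \left(-14\right) = \left(\frac{1}{14} - 129\right) \left(-14\right) = \left(- \frac{1805}{14}\right) \left(-14\right) = 1805$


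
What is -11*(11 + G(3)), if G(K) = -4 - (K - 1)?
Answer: -55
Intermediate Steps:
G(K) = -3 - K (G(K) = -4 - (-1 + K) = -4 + (1 - K) = -3 - K)
-11*(11 + G(3)) = -11*(11 + (-3 - 1*3)) = -11*(11 + (-3 - 3)) = -11*(11 - 6) = -11*5 = -55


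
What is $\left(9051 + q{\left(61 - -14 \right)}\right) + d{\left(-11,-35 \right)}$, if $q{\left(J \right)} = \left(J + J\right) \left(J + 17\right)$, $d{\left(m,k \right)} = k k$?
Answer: $24076$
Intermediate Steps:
$d{\left(m,k \right)} = k^{2}$
$q{\left(J \right)} = 2 J \left(17 + J\right)$
$\left(9051 + q{\left(61 - -14 \right)}\right) + d{\left(-11,-35 \right)} = \left(9051 + 2 \left(61 - -14\right) \left(17 + \left(61 - -14\right)\right)\right) + \left(-35\right)^{2} = \left(9051 + 2 \left(61 + 14\right) \left(17 + \left(61 + 14\right)\right)\right) + 1225 = \left(9051 + 2 \cdot 75 \left(17 + 75\right)\right) + 1225 = \left(9051 + 2 \cdot 75 \cdot 92\right) + 1225 = \left(9051 + 13800\right) + 1225 = 22851 + 1225 = 24076$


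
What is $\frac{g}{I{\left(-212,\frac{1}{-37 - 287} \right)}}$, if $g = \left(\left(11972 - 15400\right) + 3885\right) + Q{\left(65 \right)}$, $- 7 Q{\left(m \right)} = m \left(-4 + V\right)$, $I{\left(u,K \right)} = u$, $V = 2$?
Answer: $- \frac{3329}{1484} \approx -2.2433$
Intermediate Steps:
$Q{\left(m \right)} = \frac{2 m}{7}$ ($Q{\left(m \right)} = - \frac{m \left(-4 + 2\right)}{7} = - \frac{m \left(-2\right)}{7} = - \frac{\left(-2\right) m}{7} = \frac{2 m}{7}$)
$g = \frac{3329}{7}$ ($g = \left(\left(11972 - 15400\right) + 3885\right) + \frac{2}{7} \cdot 65 = \left(\left(11972 - 15400\right) + 3885\right) + \frac{130}{7} = \left(-3428 + 3885\right) + \frac{130}{7} = 457 + \frac{130}{7} = \frac{3329}{7} \approx 475.57$)
$\frac{g}{I{\left(-212,\frac{1}{-37 - 287} \right)}} = \frac{3329}{7 \left(-212\right)} = \frac{3329}{7} \left(- \frac{1}{212}\right) = - \frac{3329}{1484}$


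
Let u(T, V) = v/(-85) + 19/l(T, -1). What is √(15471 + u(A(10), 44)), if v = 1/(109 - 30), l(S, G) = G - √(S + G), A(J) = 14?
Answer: √(696749601985 + 697606335260*√13)/(6715*√(1 + √13)) ≈ 124.37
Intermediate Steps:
l(S, G) = G - √(G + S)
v = 1/79 ≈ 0.012658
u(T, V) = -1/6715 + 19/(-1 - √(-1 + T)) (u(T, V) = (1/79)/(-85) + 19/(-1 - √(-1 + T)) = (1/79)*(-1/85) + 19/(-1 - √(-1 + T)) = -1/6715 + 19/(-1 - √(-1 + T)))
√(15471 + u(A(10), 44)) = √(15471 + (-127586 - √(-1 + 14))/(6715*(1 + √(-1 + 14)))) = √(15471 + (-127586 - √13)/(6715*(1 + √13)))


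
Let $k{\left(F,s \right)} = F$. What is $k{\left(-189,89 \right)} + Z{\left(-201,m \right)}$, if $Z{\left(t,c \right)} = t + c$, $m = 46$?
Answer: $-344$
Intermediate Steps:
$Z{\left(t,c \right)} = c + t$
$k{\left(-189,89 \right)} + Z{\left(-201,m \right)} = -189 + \left(46 - 201\right) = -189 - 155 = -344$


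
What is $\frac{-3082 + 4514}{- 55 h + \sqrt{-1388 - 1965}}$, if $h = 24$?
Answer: $- \frac{1890240}{1745753} - \frac{1432 i \sqrt{3353}}{1745753} \approx -1.0828 - 0.047498 i$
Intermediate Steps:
$\frac{-3082 + 4514}{- 55 h + \sqrt{-1388 - 1965}} = \frac{-3082 + 4514}{\left(-55\right) 24 + \sqrt{-1388 - 1965}} = \frac{1432}{-1320 + \sqrt{-3353}} = \frac{1432}{-1320 + i \sqrt{3353}}$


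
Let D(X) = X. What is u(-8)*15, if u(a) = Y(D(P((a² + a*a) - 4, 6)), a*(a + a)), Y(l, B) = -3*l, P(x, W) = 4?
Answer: -180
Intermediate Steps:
u(a) = -12 (u(a) = -3*4 = -12)
u(-8)*15 = -12*15 = -180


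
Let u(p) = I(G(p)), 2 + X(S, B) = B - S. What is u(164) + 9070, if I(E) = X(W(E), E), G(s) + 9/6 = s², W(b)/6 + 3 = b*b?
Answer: -4339848801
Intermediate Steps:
W(b) = -18 + 6*b² (W(b) = -18 + 6*(b*b) = -18 + 6*b²)
G(s) = -3/2 + s²
X(S, B) = -2 + B - S (X(S, B) = -2 + (B - S) = -2 + B - S)
I(E) = 16 + E - 6*E² (I(E) = -2 + E - (-18 + 6*E²) = -2 + E + (18 - 6*E²) = 16 + E - 6*E²)
u(p) = 29/2 + p² - 6*(-3/2 + p²)² (u(p) = 16 + (-3/2 + p²) - 6*(-3/2 + p²)² = 29/2 + p² - 6*(-3/2 + p²)²)
u(164) + 9070 = (1 - 6*164⁴ + 19*164²) + 9070 = (1 - 6*723394816 + 19*26896) + 9070 = (1 - 4340368896 + 511024) + 9070 = -4339857871 + 9070 = -4339848801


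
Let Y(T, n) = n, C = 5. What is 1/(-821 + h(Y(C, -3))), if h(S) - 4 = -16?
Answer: -1/833 ≈ -0.0012005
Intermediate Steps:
h(S) = -12 (h(S) = 4 - 16 = -12)
1/(-821 + h(Y(C, -3))) = 1/(-821 - 12) = 1/(-833) = -1/833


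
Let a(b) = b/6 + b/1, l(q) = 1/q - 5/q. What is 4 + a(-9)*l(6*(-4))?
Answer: 9/4 ≈ 2.2500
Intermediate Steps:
l(q) = -4/q (l(q) = 1/q - 5/q = -4/q)
a(b) = 7*b/6 (a(b) = b*(1/6) + b*1 = b/6 + b = 7*b/6)
4 + a(-9)*l(6*(-4)) = 4 + ((7/6)*(-9))*(-4/(6*(-4))) = 4 - (-42)/(-24) = 4 - (-42)*(-1)/24 = 4 - 21/2*1/6 = 4 - 7/4 = 9/4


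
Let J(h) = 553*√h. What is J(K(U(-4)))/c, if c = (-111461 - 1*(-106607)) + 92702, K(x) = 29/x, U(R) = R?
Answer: 7*I*√29/2224 ≈ 0.01695*I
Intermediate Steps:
c = 87848 (c = (-111461 + 106607) + 92702 = -4854 + 92702 = 87848)
J(K(U(-4)))/c = (553*√(29/(-4)))/87848 = (553*√(29*(-¼)))*(1/87848) = (553*√(-29/4))*(1/87848) = (553*(I*√29/2))*(1/87848) = (553*I*√29/2)*(1/87848) = 7*I*√29/2224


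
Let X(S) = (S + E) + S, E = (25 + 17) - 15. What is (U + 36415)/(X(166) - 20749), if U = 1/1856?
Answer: -67586241/37843840 ≈ -1.7859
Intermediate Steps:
E = 27 (E = 42 - 15 = 27)
X(S) = 27 + 2*S (X(S) = (S + 27) + S = (27 + S) + S = 27 + 2*S)
U = 1/1856 ≈ 0.00053879
(U + 36415)/(X(166) - 20749) = (1/1856 + 36415)/((27 + 2*166) - 20749) = 67586241/(1856*((27 + 332) - 20749)) = 67586241/(1856*(359 - 20749)) = (67586241/1856)/(-20390) = (67586241/1856)*(-1/20390) = -67586241/37843840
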